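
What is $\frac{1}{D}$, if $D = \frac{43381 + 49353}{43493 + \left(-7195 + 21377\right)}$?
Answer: $\frac{57675}{92734} \approx 0.62194$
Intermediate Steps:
$D = \frac{92734}{57675}$ ($D = \frac{92734}{43493 + 14182} = \frac{92734}{57675} \approx 1.6079$)
$\frac{1}{D} = \frac{1}{\frac{92734}{57675}} = \frac{57675}{92734}$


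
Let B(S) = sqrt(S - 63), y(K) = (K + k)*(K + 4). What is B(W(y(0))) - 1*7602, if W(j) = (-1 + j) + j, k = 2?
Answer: -7602 + 4*I*sqrt(3) ≈ -7602.0 + 6.9282*I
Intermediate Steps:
y(K) = (2 + K)*(4 + K) (y(K) = (K + 2)*(K + 4) = (2 + K)*(4 + K))
W(j) = -1 + 2*j
B(S) = sqrt(-63 + S)
B(W(y(0))) - 1*7602 = sqrt(-63 + (-1 + 2*(8 + 0**2 + 6*0))) - 1*7602 = sqrt(-63 + (-1 + 2*(8 + 0 + 0))) - 7602 = sqrt(-63 + (-1 + 2*8)) - 7602 = sqrt(-63 + (-1 + 16)) - 7602 = sqrt(-63 + 15) - 7602 = sqrt(-48) - 7602 = 4*I*sqrt(3) - 7602 = -7602 + 4*I*sqrt(3)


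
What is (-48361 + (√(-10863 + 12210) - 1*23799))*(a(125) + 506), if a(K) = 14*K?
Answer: -162792960 + 2256*√1347 ≈ -1.6271e+8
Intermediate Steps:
(-48361 + (√(-10863 + 12210) - 1*23799))*(a(125) + 506) = (-48361 + (√(-10863 + 12210) - 1*23799))*(14*125 + 506) = (-48361 + (√1347 - 23799))*(1750 + 506) = (-48361 + (-23799 + √1347))*2256 = (-72160 + √1347)*2256 = -162792960 + 2256*√1347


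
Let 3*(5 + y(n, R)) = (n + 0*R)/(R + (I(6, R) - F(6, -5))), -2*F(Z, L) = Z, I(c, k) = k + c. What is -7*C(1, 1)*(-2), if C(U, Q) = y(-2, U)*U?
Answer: -2338/33 ≈ -70.849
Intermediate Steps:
I(c, k) = c + k
F(Z, L) = -Z/2
y(n, R) = -5 + n/(3*(9 + 2*R)) (y(n, R) = -5 + ((n + 0*R)/(R + ((6 + R) - (-1)*6/2)))/3 = -5 + ((n + 0)/(R + ((6 + R) - 1*(-3))))/3 = -5 + (n/(R + ((6 + R) + 3)))/3 = -5 + (n/(R + (9 + R)))/3 = -5 + (n/(9 + 2*R))/3 = -5 + n/(3*(9 + 2*R)))
C(U, Q) = U*(-137 - 30*U)/(3*(9 + 2*U)) (C(U, Q) = ((-135 - 2 - 30*U)/(3*(9 + 2*U)))*U = ((-137 - 30*U)/(3*(9 + 2*U)))*U = U*(-137 - 30*U)/(3*(9 + 2*U)))
-7*C(1, 1)*(-2) = -(-7)*(137 + 30*1)/(27 + 6*1)*(-2) = -(-7)*(137 + 30)/(27 + 6)*(-2) = -(-7)*167/33*(-2) = -7*(-167/33)*(-2) = (1169/33)*(-2) = -2338/33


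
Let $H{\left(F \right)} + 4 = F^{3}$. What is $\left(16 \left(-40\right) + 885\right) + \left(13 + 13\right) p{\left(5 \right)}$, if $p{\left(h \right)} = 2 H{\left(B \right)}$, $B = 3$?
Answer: $1441$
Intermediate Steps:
$H{\left(F \right)} = -4 + F^{3}$
$p{\left(h \right)} = 46$ ($p{\left(h \right)} = 2 \left(-4 + 3^{3}\right) = 2 \left(-4 + 27\right) = 2 \cdot 23 = 46$)
$\left(16 \left(-40\right) + 885\right) + \left(13 + 13\right) p{\left(5 \right)} = \left(16 \left(-40\right) + 885\right) + \left(13 + 13\right) 46 = \left(-640 + 885\right) + 26 \cdot 46 = 245 + 1196 = 1441$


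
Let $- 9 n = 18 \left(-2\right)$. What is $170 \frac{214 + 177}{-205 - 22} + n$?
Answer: $- \frac{65562}{227} \approx -288.82$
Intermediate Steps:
$n = 4$ ($n = - \frac{18 \left(-2\right)}{9} = \left(- \frac{1}{9}\right) \left(-36\right) = 4$)
$170 \frac{214 + 177}{-205 - 22} + n = 170 \frac{214 + 177}{-205 - 22} + 4 = 170 \frac{391}{-227} + 4 = 170 \cdot 391 \left(- \frac{1}{227}\right) + 4 = 170 \left(- \frac{391}{227}\right) + 4 = - \frac{66470}{227} + 4 = - \frac{65562}{227}$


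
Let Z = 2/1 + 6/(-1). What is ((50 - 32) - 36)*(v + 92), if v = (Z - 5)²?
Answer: -3114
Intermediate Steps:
Z = -4 (Z = 2*1 + 6*(-1) = 2 - 6 = -4)
v = 81 (v = (-4 - 5)² = (-9)² = 81)
((50 - 32) - 36)*(v + 92) = ((50 - 32) - 36)*(81 + 92) = (18 - 36)*173 = -18*173 = -3114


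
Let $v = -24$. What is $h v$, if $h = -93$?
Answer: $2232$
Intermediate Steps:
$h v = \left(-93\right) \left(-24\right) = 2232$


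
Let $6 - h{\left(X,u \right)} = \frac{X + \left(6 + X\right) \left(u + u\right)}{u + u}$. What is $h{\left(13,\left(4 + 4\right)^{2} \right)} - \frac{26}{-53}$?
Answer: $- \frac{85553}{6784} \approx -12.611$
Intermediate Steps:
$h{\left(X,u \right)} = 6 - \frac{X + 2 u \left(6 + X\right)}{2 u}$ ($h{\left(X,u \right)} = 6 - \frac{X + \left(6 + X\right) \left(u + u\right)}{u + u} = 6 - \frac{X + \left(6 + X\right) 2 u}{2 u} = 6 - \left(X + 2 u \left(6 + X\right)\right) \frac{1}{2 u} = 6 - \frac{X + 2 u \left(6 + X\right)}{2 u}$)
$h{\left(13,\left(4 + 4\right)^{2} \right)} - \frac{26}{-53} = \left(\left(-1\right) 13 - \frac{13}{2 \left(4 + 4\right)^{2}}\right) - \frac{26}{-53} = \left(-13 - \frac{13}{2 \cdot 8^{2}}\right) - - \frac{26}{53} = \left(-13 - \frac{13}{2 \cdot 64}\right) + \frac{26}{53} = \left(-13 - \frac{13}{2} \cdot \frac{1}{64}\right) + \frac{26}{53} = \left(-13 - \frac{13}{128}\right) + \frac{26}{53} = - \frac{1677}{128} + \frac{26}{53} = - \frac{85553}{6784}$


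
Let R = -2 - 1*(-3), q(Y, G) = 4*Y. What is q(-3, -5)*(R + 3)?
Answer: -48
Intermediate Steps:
R = 1 (R = -2 + 3 = 1)
q(-3, -5)*(R + 3) = (4*(-3))*(1 + 3) = -12*4 = -48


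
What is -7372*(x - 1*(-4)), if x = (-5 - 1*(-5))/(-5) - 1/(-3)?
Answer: -95836/3 ≈ -31945.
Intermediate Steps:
x = ⅓ (x = (-5 + 5)*(-⅕) - 1*(-⅓) = 0*(-⅕) + ⅓ = 0 + ⅓ = ⅓ ≈ 0.33333)
-7372*(x - 1*(-4)) = -7372*(⅓ - 1*(-4)) = -7372*(⅓ + 4) = -7372*13/3 = -95836/3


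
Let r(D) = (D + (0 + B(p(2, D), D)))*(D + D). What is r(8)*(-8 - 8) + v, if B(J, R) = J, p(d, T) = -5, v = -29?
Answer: -797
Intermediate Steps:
r(D) = 2*D*(-5 + D) (r(D) = (D + (0 - 5))*(D + D) = (D - 5)*(2*D) = (-5 + D)*(2*D) = 2*D*(-5 + D))
r(8)*(-8 - 8) + v = (2*8*(-5 + 8))*(-8 - 8) - 29 = (2*8*3)*(-16) - 29 = 48*(-16) - 29 = -768 - 29 = -797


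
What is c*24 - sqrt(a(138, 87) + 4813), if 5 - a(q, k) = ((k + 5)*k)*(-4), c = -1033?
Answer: -24792 - sqrt(36834) ≈ -24984.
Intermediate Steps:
a(q, k) = 5 + 4*k*(5 + k) (a(q, k) = 5 - (k + 5)*k*(-4) = 5 - (5 + k)*k*(-4) = 5 - k*(5 + k)*(-4) = 5 - (-4)*k*(5 + k) = 5 + 4*k*(5 + k))
c*24 - sqrt(a(138, 87) + 4813) = -1033*24 - sqrt((5 + 4*87**2 + 20*87) + 4813) = -24792 - sqrt((5 + 4*7569 + 1740) + 4813) = -24792 - sqrt((5 + 30276 + 1740) + 4813) = -24792 - sqrt(32021 + 4813) = -24792 - sqrt(36834)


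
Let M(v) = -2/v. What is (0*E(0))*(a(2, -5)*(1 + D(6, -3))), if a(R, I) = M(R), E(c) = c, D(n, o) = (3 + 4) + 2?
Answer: 0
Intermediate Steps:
D(n, o) = 9 (D(n, o) = 7 + 2 = 9)
a(R, I) = -2/R
(0*E(0))*(a(2, -5)*(1 + D(6, -3))) = (0*0)*((-2/2)*(1 + 9)) = 0*(-2*½*10) = 0*(-1*10) = 0*(-10) = 0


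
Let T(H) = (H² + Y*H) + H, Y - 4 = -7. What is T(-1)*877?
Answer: 2631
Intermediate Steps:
Y = -3 (Y = 4 - 7 = -3)
T(H) = H² - 2*H (T(H) = (H² - 3*H) + H = H² - 2*H)
T(-1)*877 = -(-2 - 1)*877 = -1*(-3)*877 = 3*877 = 2631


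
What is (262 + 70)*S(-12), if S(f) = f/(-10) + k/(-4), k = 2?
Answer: 1162/5 ≈ 232.40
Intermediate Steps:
S(f) = -1/2 - f/10 (S(f) = f/(-10) + 2/(-4) = f*(-1/10) + 2*(-1/4) = -f/10 - 1/2 = -1/2 - f/10)
(262 + 70)*S(-12) = (262 + 70)*(-1/2 - 1/10*(-12)) = 332*(-1/2 + 6/5) = 332*(7/10) = 1162/5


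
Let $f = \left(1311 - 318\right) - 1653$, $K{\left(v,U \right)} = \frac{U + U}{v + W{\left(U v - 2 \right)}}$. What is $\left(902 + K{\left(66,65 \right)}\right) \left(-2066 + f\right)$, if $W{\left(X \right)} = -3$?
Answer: $- \frac{155262056}{63} \approx -2.4645 \cdot 10^{6}$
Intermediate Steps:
$K{\left(v,U \right)} = \frac{2 U}{-3 + v}$ ($K{\left(v,U \right)} = \frac{U + U}{v - 3} = \frac{2 U}{-3 + v}$)
$f = -660$ ($f = 993 - 1653 = -660$)
$\left(902 + K{\left(66,65 \right)}\right) \left(-2066 + f\right) = \left(902 + 2 \cdot 65 \frac{1}{-3 + 66}\right) \left(-2066 - 660\right) = \left(902 + 2 \cdot 65 \cdot \frac{1}{63}\right) \left(-2726\right) = \left(902 + \frac{130}{63}\right) \left(-2726\right) = \frac{56956}{63} \left(-2726\right) = - \frac{155262056}{63}$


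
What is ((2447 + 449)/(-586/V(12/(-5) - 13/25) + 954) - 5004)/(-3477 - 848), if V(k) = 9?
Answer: 2500371/2162500 ≈ 1.1562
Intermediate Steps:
((2447 + 449)/(-586/V(12/(-5) - 13/25) + 954) - 5004)/(-3477 - 848) = ((2447 + 449)/(-586/9 + 954) - 5004)/(-3477 - 848) = (2896/(-586*⅑ + 954) - 5004)/(-4325) = (2896/(-586/9 + 954) - 5004)*(-1/4325) = (2896/(8000/9) - 5004)*(-1/4325) = (2896*(9/8000) - 5004)*(-1/4325) = (1629/500 - 5004)*(-1/4325) = -2500371/500*(-1/4325) = 2500371/2162500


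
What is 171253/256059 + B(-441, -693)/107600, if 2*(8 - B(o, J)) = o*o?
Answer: -2588173567/11020779360 ≈ -0.23484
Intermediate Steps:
B(o, J) = 8 - o**2/2 (B(o, J) = 8 - o*o/2 = 8 - o**2/2)
171253/256059 + B(-441, -693)/107600 = 171253/256059 + (8 - 1/2*(-441)**2)/107600 = 171253*(1/256059) + (8 - 1/2*194481)*(1/107600) = 171253/256059 + (8 - 194481/2)*(1/107600) = 171253/256059 - 194465/2*1/107600 = 171253/256059 - 38893/43040 = -2588173567/11020779360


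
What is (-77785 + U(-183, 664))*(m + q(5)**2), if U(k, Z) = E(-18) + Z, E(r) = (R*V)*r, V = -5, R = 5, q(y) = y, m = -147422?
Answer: 11301075387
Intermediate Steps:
E(r) = -25*r (E(r) = (5*(-5))*r = -25*r)
U(k, Z) = 450 + Z (U(k, Z) = -25*(-18) + Z = 450 + Z)
(-77785 + U(-183, 664))*(m + q(5)**2) = (-77785 + (450 + 664))*(-147422 + 5**2) = (-77785 + 1114)*(-147422 + 25) = -76671*(-147397) = 11301075387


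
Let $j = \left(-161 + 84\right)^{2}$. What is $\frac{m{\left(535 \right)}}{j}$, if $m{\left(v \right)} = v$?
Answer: $\frac{535}{5929} \approx 0.090234$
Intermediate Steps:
$j = 5929$ ($j = \left(-77\right)^{2} = 5929$)
$\frac{m{\left(535 \right)}}{j} = \frac{535}{5929}$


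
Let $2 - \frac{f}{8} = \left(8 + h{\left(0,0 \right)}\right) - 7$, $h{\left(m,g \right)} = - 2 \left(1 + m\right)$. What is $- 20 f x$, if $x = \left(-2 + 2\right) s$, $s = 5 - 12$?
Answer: $0$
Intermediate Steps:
$s = -7$ ($s = 5 - 12 = -7$)
$h{\left(m,g \right)} = -2 - 2 m$
$f = 24$ ($f = 16 - 8 \left(\left(8 - 2\right) - 7\right) = 16 - 8 \left(6 - 7\right) = 16 - -8 = 16 + 8 = 24$)
$x = 0$ ($x = \left(-2 + 2\right) \left(-7\right) = 0 \left(-7\right) = 0$)
$- 20 f x = \left(-20\right) 24 \cdot 0 = \left(-480\right) 0 = 0$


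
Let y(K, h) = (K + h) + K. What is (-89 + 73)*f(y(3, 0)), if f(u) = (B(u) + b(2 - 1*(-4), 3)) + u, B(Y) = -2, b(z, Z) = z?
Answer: -160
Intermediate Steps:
y(K, h) = h + 2*K
f(u) = 4 + u (f(u) = (-2 + (2 - 1*(-4))) + u = (-2 + (2 + 4)) + u = (-2 + 6) + u = 4 + u)
(-89 + 73)*f(y(3, 0)) = (-89 + 73)*(4 + (0 + 2*3)) = -16*(4 + (0 + 6)) = -16*(4 + 6) = -16*10 = -160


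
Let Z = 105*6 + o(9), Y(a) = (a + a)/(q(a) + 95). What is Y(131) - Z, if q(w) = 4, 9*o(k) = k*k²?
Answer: -70127/99 ≈ -708.35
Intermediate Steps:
o(k) = k³/9 (o(k) = (k*k²)/9 = k³/9)
Y(a) = 2*a/99 (Y(a) = (a + a)/(4 + 95) = (2*a)/99 = (2*a)*(1/99) = 2*a/99)
Z = 711 (Z = 105*6 + (⅑)*9³ = 630 + (⅑)*729 = 630 + 81 = 711)
Y(131) - Z = (2/99)*131 - 1*711 = 262/99 - 711 = -70127/99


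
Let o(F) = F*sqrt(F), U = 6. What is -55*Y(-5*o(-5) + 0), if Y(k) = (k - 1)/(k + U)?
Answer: -171545/3161 - 9625*I*sqrt(5)/3161 ≈ -54.269 - 6.8087*I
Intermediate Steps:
o(F) = F**(3/2)
Y(k) = (-1 + k)/(6 + k) (Y(k) = (k - 1)/(k + 6) = (-1 + k)/(6 + k))
-55*Y(-5*o(-5) + 0) = -55*(-1 + (-(-25)*I*sqrt(5) + 0))/(6 + (-(-25)*I*sqrt(5) + 0)) = -55*(-1 + (25*I*sqrt(5) + 0))/(6 + (25*I*sqrt(5) + 0)) = -55*(-1 + 25*I*sqrt(5))/(6 + 25*I*sqrt(5))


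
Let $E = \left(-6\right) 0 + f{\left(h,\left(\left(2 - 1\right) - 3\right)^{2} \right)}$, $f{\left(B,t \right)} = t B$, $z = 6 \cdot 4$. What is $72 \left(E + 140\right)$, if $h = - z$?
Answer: $3168$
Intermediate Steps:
$z = 24$
$h = -24$ ($h = \left(-1\right) 24 = -24$)
$f{\left(B,t \right)} = B t$
$E = -96$ ($E = \left(-6\right) 0 - 24 \left(\left(2 - 1\right) - 3\right)^{2} = 0 - 24 \left(\left(2 - 1\right) - 3\right)^{2} = 0 - 24 \left(1 - 3\right)^{2} = 0 - 24 \left(-2\right)^{2} = 0 - 96 = -96$)
$72 \left(E + 140\right) = 72 \left(-96 + 140\right) = 72 \cdot 44 = 3168$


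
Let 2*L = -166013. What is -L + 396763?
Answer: 959539/2 ≈ 4.7977e+5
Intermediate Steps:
L = -166013/2 (L = (1/2)*(-166013) = -166013/2 ≈ -83007.)
-L + 396763 = -1*(-166013/2) + 396763 = 166013/2 + 396763 = 959539/2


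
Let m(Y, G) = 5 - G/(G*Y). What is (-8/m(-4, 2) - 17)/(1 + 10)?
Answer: -389/231 ≈ -1.6840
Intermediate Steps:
m(Y, G) = 5 - 1/Y (m(Y, G) = 5 - G*1/(G*Y) = 5 - 1/Y)
(-8/m(-4, 2) - 17)/(1 + 10) = (-8/(5 - 1/(-4)) - 17)/(1 + 10) = (-8/(5 - 1*(-¼)) - 17)/11 = (-8/(5 + ¼) - 17)/11 = (-8/21/4 - 17)/11 = (-8*4/21 - 17)/11 = (-32/21 - 17)/11 = (1/11)*(-389/21) = -389/231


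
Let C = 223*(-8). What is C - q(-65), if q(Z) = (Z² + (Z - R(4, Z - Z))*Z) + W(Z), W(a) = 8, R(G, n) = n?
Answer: -10242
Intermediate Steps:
q(Z) = 8 + 2*Z² (q(Z) = (Z² + (Z - (Z - Z))*Z) + 8 = (Z² + (Z - 1*0)*Z) + 8 = (Z² + (Z + 0)*Z) + 8 = (Z² + Z*Z) + 8 = (Z² + Z²) + 8 = 2*Z² + 8 = 8 + 2*Z²)
C = -1784
C - q(-65) = -1784 - (8 + 2*(-65)²) = -1784 - (8 + 2*4225) = -1784 - (8 + 8450) = -1784 - 1*8458 = -1784 - 8458 = -10242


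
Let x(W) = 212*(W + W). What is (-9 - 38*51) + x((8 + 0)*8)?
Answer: 25189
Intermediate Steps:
x(W) = 424*W (x(W) = 212*(2*W) = 424*W)
(-9 - 38*51) + x((8 + 0)*8) = (-9 - 38*51) + 424*((8 + 0)*8) = (-9 - 1938) + 424*(8*8) = -1947 + 424*64 = -1947 + 27136 = 25189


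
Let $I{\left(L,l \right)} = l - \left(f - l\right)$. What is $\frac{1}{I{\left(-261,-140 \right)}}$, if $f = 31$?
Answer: $- \frac{1}{311} \approx -0.0032154$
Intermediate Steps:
$I{\left(L,l \right)} = -31 + 2 l$ ($I{\left(L,l \right)} = l + \left(l - 31\right) = l + \left(-31 + l\right) = -31 + 2 l$)
$\frac{1}{I{\left(-261,-140 \right)}} = \frac{1}{-31 + 2 \left(-140\right)} = \frac{1}{-31 - 280} = \frac{1}{-311} = - \frac{1}{311}$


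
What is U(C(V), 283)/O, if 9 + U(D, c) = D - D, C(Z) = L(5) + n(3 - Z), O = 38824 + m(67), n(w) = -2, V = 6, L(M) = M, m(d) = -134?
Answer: -9/38690 ≈ -0.00023262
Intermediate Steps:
O = 38690 (O = 38824 - 134 = 38690)
C(Z) = 3 (C(Z) = 5 - 2 = 3)
U(D, c) = -9 (U(D, c) = -9 + (D - D) = -9 + 0 = -9)
U(C(V), 283)/O = -9/38690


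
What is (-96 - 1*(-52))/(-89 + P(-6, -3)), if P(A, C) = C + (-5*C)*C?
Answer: 44/137 ≈ 0.32117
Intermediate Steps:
P(A, C) = C - 5*C**2
(-96 - 1*(-52))/(-89 + P(-6, -3)) = (-96 - 1*(-52))/(-89 - 3*(1 - 5*(-3))) = (-96 + 52)/(-89 - 3*(1 + 15)) = -44/(-89 - 3*16) = -44/(-89 - 48) = -44/(-137) = -1/137*(-44) = 44/137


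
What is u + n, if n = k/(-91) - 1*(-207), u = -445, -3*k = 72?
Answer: -21634/91 ≈ -237.74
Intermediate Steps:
k = -24 (k = -1/3*72 = -24)
n = 18861/91 (n = -24/(-91) - 1*(-207) = -24*(-1/91) + 207 = 24/91 + 207 = 18861/91 ≈ 207.26)
u + n = -445 + 18861/91 = -21634/91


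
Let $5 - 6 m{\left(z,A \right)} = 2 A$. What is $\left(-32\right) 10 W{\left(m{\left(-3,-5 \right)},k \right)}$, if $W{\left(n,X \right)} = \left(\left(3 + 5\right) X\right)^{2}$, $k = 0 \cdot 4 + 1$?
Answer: $-20480$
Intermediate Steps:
$m{\left(z,A \right)} = \frac{5}{6} - \frac{A}{3}$ ($m{\left(z,A \right)} = \frac{5}{6} - \frac{2 A}{6} = \frac{5}{6} - \frac{A}{3}$)
$k = 1$ ($k = 0 + 1 = 1$)
$W{\left(n,X \right)} = 64 X^{2}$ ($W{\left(n,X \right)} = \left(8 X\right)^{2} = 64 X^{2}$)
$\left(-32\right) 10 W{\left(m{\left(-3,-5 \right)},k \right)} = \left(-32\right) 10 \cdot 64 \cdot 1^{2} = - 320 \cdot 64 \cdot 1 = \left(-320\right) 64 = -20480$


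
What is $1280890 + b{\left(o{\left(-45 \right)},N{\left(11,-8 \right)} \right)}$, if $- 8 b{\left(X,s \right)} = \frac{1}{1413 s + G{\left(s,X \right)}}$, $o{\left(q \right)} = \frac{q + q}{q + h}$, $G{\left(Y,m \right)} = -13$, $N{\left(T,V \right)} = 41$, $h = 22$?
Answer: $\frac{593513190399}{463360} \approx 1.2809 \cdot 10^{6}$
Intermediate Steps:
$o{\left(q \right)} = \frac{2 q}{22 + q}$ ($o{\left(q \right)} = \frac{q + q}{q + 22} = \frac{2 q}{22 + q}$)
$b{\left(X,s \right)} = - \frac{1}{8 \left(-13 + 1413 s\right)}$ ($b{\left(X,s \right)} = - \frac{1}{8 \left(1413 s - 13\right)} = - \frac{1}{8 \left(-13 + 1413 s\right)}$)
$1280890 + b{\left(o{\left(-45 \right)},N{\left(11,-8 \right)} \right)} = 1280890 - \frac{1}{-104 + 11304 \cdot 41} = 1280890 - \frac{1}{-104 + 463464} = 1280890 - \frac{1}{463360} = \frac{593513190399}{463360}$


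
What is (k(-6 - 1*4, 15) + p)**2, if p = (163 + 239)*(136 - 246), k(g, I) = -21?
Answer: 1957266081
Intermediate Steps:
p = -44220 (p = 402*(-110) = -44220)
(k(-6 - 1*4, 15) + p)**2 = (-21 - 44220)**2 = (-44241)**2 = 1957266081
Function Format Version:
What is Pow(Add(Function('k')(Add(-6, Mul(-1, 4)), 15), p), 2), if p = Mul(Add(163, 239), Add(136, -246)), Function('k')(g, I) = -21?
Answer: 1957266081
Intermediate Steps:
p = -44220 (p = Mul(402, -110) = -44220)
Pow(Add(Function('k')(Add(-6, Mul(-1, 4)), 15), p), 2) = Pow(Add(-21, -44220), 2) = Pow(-44241, 2) = 1957266081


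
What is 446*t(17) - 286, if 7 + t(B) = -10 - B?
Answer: -15450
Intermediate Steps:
t(B) = -17 - B (t(B) = -7 + (-10 - B) = -17 - B)
446*t(17) - 286 = 446*(-17 - 1*17) - 286 = 446*(-17 - 17) - 286 = 446*(-34) - 286 = -15164 - 286 = -15450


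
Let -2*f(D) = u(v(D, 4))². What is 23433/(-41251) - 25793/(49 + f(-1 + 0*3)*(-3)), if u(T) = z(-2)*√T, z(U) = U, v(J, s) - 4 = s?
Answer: -1066260044/4001347 ≈ -266.48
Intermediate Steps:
v(J, s) = 4 + s
u(T) = -2*√T
f(D) = -16 (f(D) = -(-2*√(4 + 4))²/2 = -(-4*√2)²/2 = -½*32 = -16)
23433/(-41251) - 25793/(49 + f(-1 + 0*3)*(-3)) = 23433/(-41251) - 25793/(49 - 16*(-3)) = 23433*(-1/41251) - 25793/(49 + 48) = -23433/41251 - 25793/97 = -1066260044/4001347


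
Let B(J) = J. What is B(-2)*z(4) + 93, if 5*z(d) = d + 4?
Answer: 449/5 ≈ 89.800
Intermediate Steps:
z(d) = ⅘ + d/5 (z(d) = (d + 4)/5 = (4 + d)/5 = ⅘ + d/5)
B(-2)*z(4) + 93 = -2*(⅘ + (⅕)*4) + 93 = -2*(⅘ + ⅘) + 93 = -2*8/5 + 93 = -16/5 + 93 = 449/5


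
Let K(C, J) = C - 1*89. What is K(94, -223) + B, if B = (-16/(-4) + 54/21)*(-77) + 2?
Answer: -499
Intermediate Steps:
K(C, J) = -89 + C (K(C, J) = C - 89 = -89 + C)
B = -504 (B = (-16*(-¼) + 54*(1/21))*(-77) + 2 = (4 + 18/7)*(-77) + 2 = (46/7)*(-77) + 2 = -506 + 2 = -504)
K(94, -223) + B = (-89 + 94) - 504 = 5 - 504 = -499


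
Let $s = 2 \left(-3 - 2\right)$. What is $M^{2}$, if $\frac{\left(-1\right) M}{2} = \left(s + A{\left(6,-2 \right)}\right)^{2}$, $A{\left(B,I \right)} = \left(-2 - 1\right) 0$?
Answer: $40000$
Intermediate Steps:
$A{\left(B,I \right)} = 0$ ($A{\left(B,I \right)} = \left(-3\right) 0 = 0$)
$s = -10$ ($s = 2 \left(-3 - 2\right) = 2 \left(-5\right) = -10$)
$M = -200$ ($M = - 2 \left(-10 + 0\right)^{2} = - 2 \left(-10\right)^{2} = \left(-2\right) 100 = -200$)
$M^{2} = \left(-200\right)^{2} = 40000$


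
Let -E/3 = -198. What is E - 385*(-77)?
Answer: 30239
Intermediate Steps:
E = 594 (E = -3*(-198) = 594)
E - 385*(-77) = 594 - 385*(-77) = 594 + 29645 = 30239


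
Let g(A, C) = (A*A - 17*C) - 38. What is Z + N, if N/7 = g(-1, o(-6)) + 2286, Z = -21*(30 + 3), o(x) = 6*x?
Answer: 19334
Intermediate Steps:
Z = -693 (Z = -21*33 = -693)
g(A, C) = -38 + A² - 17*C (g(A, C) = (A² - 17*C) - 38 = -38 + A² - 17*C)
N = 20027 (N = 7*((-38 + (-1)² - 102*(-6)) + 2286) = 7*((-38 + 1 - 17*(-36)) + 2286) = 7*((-38 + 1 + 612) + 2286) = 7*(575 + 2286) = 7*2861 = 20027)
Z + N = -693 + 20027 = 19334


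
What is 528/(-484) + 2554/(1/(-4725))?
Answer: -132744162/11 ≈ -1.2068e+7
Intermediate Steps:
528/(-484) + 2554/(1/(-4725)) = 528*(-1/484) + 2554/(-1/4725) = -12/11 + 2554*(-4725) = -12/11 - 12067650 = -132744162/11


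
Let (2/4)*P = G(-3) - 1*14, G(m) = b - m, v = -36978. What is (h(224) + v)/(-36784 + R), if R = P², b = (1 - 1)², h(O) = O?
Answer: 18377/18150 ≈ 1.0125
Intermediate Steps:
b = 0 (b = 0² = 0)
G(m) = -m (G(m) = 0 - m = -m)
P = -22 (P = 2*(-1*(-3) - 1*14) = 2*(3 - 14) = 2*(-11) = -22)
R = 484 (R = (-22)² = 484)
(h(224) + v)/(-36784 + R) = (224 - 36978)/(-36784 + 484) = -36754/(-36300) = -36754*(-1/36300) = 18377/18150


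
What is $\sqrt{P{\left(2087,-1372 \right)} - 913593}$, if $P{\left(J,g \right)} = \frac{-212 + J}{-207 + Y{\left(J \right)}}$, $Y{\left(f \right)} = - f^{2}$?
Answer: $\frac{i \sqrt{270834424604361537}}{544472} \approx 955.82 i$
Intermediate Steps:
$P{\left(J,g \right)} = \frac{-212 + J}{-207 - J^{2}}$
$\sqrt{P{\left(2087,-1372 \right)} - 913593} = \sqrt{\frac{212 - 2087}{207 + 2087^{2}} - 913593} = \sqrt{\frac{212 - 2087}{207 + 4355569} - 913593} = \sqrt{\frac{1}{4355776} \left(-1875\right) - 913593} = \sqrt{- \frac{1875}{4355776} - 913593} = \sqrt{- \frac{3979406465043}{4355776}} = \frac{i \sqrt{270834424604361537}}{544472}$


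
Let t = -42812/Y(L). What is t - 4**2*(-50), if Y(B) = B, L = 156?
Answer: 20497/39 ≈ 525.56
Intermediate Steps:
t = -10703/39 (t = -42812/156 = -42812*1/156 = -10703/39 ≈ -274.44)
t - 4**2*(-50) = -10703/39 - 4**2*(-50) = -10703/39 - 16*(-50) = -10703/39 - 1*(-800) = -10703/39 + 800 = 20497/39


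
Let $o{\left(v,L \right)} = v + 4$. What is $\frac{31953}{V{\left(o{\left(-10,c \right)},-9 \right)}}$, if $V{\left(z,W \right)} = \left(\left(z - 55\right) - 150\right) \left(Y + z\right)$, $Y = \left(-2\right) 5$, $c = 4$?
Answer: $\frac{31953}{3376} \approx 9.4648$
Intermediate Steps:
$o{\left(v,L \right)} = 4 + v$
$Y = -10$
$V{\left(z,W \right)} = \left(-205 + z\right) \left(-10 + z\right)$ ($V{\left(z,W \right)} = \left(\left(z - 55\right) - 150\right) \left(-10 + z\right) = \left(\left(-55 + z\right) - 150\right) \left(-10 + z\right) = \left(-205 + z\right) \left(-10 + z\right)$)
$\frac{31953}{V{\left(o{\left(-10,c \right)},-9 \right)}} = \frac{31953}{2050 + \left(4 - 10\right)^{2} - 215 \left(4 - 10\right)} = \frac{31953}{2050 + \left(-6\right)^{2} - -1290} = \frac{31953}{2050 + 36 + 1290} = \frac{31953}{3376}$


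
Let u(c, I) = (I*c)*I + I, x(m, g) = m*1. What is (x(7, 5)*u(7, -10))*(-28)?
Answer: -135240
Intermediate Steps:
x(m, g) = m
u(c, I) = I + c*I**2 (u(c, I) = c*I**2 + I = I + c*I**2)
(x(7, 5)*u(7, -10))*(-28) = (7*(-10*(1 - 10*7)))*(-28) = (7*(-10*(1 - 70)))*(-28) = (7*(-10*(-69)))*(-28) = (7*690)*(-28) = 4830*(-28) = -135240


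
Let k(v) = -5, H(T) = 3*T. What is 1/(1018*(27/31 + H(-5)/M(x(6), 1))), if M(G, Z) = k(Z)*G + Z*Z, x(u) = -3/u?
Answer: -217/754338 ≈ -0.00028767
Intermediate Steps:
M(G, Z) = Z² - 5*G (M(G, Z) = -5*G + Z*Z = -5*G + Z² = Z² - 5*G)
1/(1018*(27/31 + H(-5)/M(x(6), 1))) = 1/(1018*(27/31 + (3*(-5))/(1² - (-15)/6))) = 1/(1018*(27*(1/31) - 15/(1 - (-15)/6))) = 1/(1018*(27/31 - 15/(1 - 5*(-½)))) = 1/(1018*(27/31 - 15/(1 + 5/2))) = 1/(1018*(27/31 - 15/7/2)) = 1/(1018*(27/31 - 15*2/7)) = 1/(1018*(27/31 - 30/7)) = 1/(1018*(-741/217)) = 1/(-754338/217) = -217/754338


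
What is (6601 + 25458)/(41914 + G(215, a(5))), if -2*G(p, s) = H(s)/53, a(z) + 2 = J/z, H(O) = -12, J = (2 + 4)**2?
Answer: 1699127/2221448 ≈ 0.76487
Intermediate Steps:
J = 36 (J = 6**2 = 36)
a(z) = -2 + 36/z
G(p, s) = 6/53 (G(p, s) = -(-6)/53 = -1/2*(-12/53) = 6/53)
(6601 + 25458)/(41914 + G(215, a(5))) = (6601 + 25458)/(41914 + 6/53) = 32059/(2221448/53) = 32059*(53/2221448) = 1699127/2221448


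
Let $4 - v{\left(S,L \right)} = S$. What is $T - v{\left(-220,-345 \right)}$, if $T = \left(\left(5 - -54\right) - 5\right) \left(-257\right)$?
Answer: $-14102$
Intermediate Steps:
$v{\left(S,L \right)} = 4 - S$
$T = -13878$ ($T = \left(\left(5 + 54\right) - 5\right) \left(-257\right) = \left(59 - 5\right) \left(-257\right) = 54 \left(-257\right) = -13878$)
$T - v{\left(-220,-345 \right)} = -13878 - \left(4 - -220\right) = -13878 - \left(4 + 220\right) = -13878 - 224 = -14102$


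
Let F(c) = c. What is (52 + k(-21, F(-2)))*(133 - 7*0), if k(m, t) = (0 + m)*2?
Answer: 1330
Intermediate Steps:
k(m, t) = 2*m (k(m, t) = m*2 = 2*m)
(52 + k(-21, F(-2)))*(133 - 7*0) = (52 + 2*(-21))*(133 - 7*0) = (52 - 42)*(133 + 0) = 10*133 = 1330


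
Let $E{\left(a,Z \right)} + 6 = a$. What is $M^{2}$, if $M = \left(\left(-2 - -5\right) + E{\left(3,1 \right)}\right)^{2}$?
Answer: $0$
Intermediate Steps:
$E{\left(a,Z \right)} = -6 + a$
$M = 0$ ($M = \left(\left(-2 - -5\right) + \left(-6 + 3\right)\right)^{2} = \left(\left(-2 + 5\right) - 3\right)^{2} = \left(3 - 3\right)^{2} = 0^{2} = 0$)
$M^{2} = 0^{2} = 0$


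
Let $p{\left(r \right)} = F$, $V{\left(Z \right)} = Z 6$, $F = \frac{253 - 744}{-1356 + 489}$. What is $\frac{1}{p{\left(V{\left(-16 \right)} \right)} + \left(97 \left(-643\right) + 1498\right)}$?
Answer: $- \frac{867}{52776400} \approx -1.6428 \cdot 10^{-5}$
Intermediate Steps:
$F = \frac{491}{867}$ ($F = - \frac{491}{-867} = \left(-491\right) \left(- \frac{1}{867}\right) = \frac{491}{867} \approx 0.56632$)
$V{\left(Z \right)} = 6 Z$
$p{\left(r \right)} = \frac{491}{867}$
$\frac{1}{p{\left(V{\left(-16 \right)} \right)} + \left(97 \left(-643\right) + 1498\right)} = \frac{1}{\frac{491}{867} + \left(97 \left(-643\right) + 1498\right)} = \frac{1}{\frac{491}{867} + \left(-62371 + 1498\right)} = \frac{1}{\frac{491}{867} - 60873} = \frac{1}{- \frac{52776400}{867}} = - \frac{867}{52776400}$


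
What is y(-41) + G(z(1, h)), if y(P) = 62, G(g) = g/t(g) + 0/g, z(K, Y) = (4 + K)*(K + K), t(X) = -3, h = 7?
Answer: 176/3 ≈ 58.667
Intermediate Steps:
z(K, Y) = 2*K*(4 + K) (z(K, Y) = (4 + K)*(2*K) = 2*K*(4 + K))
G(g) = -g/3 (G(g) = g/(-3) + 0/g = g*(-1/3) + 0 = -g/3 + 0 = -g/3)
y(-41) + G(z(1, h)) = 62 - 2*(4 + 1)/3 = 62 - 2*5/3 = 62 - 1/3*10 = 62 - 10/3 = 176/3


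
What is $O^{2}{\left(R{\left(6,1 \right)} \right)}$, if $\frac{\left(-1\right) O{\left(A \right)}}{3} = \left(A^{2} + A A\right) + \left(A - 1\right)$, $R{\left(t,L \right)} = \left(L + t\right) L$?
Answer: $97344$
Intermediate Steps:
$R{\left(t,L \right)} = L \left(L + t\right)$
$O{\left(A \right)} = 3 - 6 A^{2} - 3 A$ ($O{\left(A \right)} = - 3 \left(\left(A^{2} + A A\right) + \left(A - 1\right)\right) = - 3 \left(\left(A^{2} + A^{2}\right) + \left(-1 + A\right)\right) = - 3 \left(2 A^{2} + \left(-1 + A\right)\right) = - 3 \left(-1 + A + 2 A^{2}\right) = 3 - 6 A^{2} - 3 A$)
$O^{2}{\left(R{\left(6,1 \right)} \right)} = \left(3 - 6 \left(1 \left(1 + 6\right)\right)^{2} - 3 \cdot 1 \left(1 + 6\right)\right)^{2} = \left(3 - 6 \left(1 \cdot 7\right)^{2} - 3 \cdot 1 \cdot 7\right)^{2} = \left(3 - 6 \cdot 7^{2} - 21\right)^{2} = \left(3 - 294 - 21\right)^{2} = \left(-312\right)^{2} = 97344$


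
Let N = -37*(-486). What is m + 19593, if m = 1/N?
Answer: 352321327/17982 ≈ 19593.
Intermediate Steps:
N = 17982
m = 1/17982 ≈ 5.5611e-5
m + 19593 = 1/17982 + 19593 = 352321327/17982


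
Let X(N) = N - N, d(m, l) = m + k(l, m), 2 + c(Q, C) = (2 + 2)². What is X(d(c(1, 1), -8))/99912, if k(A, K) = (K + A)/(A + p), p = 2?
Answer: 0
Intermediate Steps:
c(Q, C) = 14 (c(Q, C) = -2 + (2 + 2)² = -2 + 4² = -2 + 16 = 14)
k(A, K) = (A + K)/(2 + A) (k(A, K) = (K + A)/(A + 2) = (A + K)/(2 + A))
d(m, l) = m + (l + m)/(2 + l)
X(N) = 0
X(d(c(1, 1), -8))/99912 = 0/99912 = 0*(1/99912) = 0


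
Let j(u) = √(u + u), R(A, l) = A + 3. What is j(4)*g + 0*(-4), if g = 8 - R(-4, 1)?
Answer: 18*√2 ≈ 25.456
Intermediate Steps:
R(A, l) = 3 + A
g = 9 (g = 8 - (3 - 4) = 8 - 1*(-1) = 8 + 1 = 9)
j(u) = √2*√u (j(u) = √(2*u) = √2*√u)
j(4)*g + 0*(-4) = (√2*√4)*9 + 0*(-4) = (√2*2)*9 + 0 = (2*√2)*9 + 0 = 18*√2 + 0 = 18*√2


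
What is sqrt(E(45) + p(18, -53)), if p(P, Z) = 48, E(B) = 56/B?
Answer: 2*sqrt(2770)/15 ≈ 7.0174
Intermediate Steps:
sqrt(E(45) + p(18, -53)) = sqrt(56/45 + 48) = sqrt(2216/45) = 2*sqrt(2770)/15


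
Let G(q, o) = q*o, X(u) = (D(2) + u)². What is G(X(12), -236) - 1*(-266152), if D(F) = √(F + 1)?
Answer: 231460 - 5664*√3 ≈ 2.2165e+5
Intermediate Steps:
D(F) = √(1 + F)
X(u) = (u + √3)² (X(u) = (√(1 + 2) + u)² = (√3 + u)² = (u + √3)²)
G(q, o) = o*q
G(X(12), -236) - 1*(-266152) = -236*(12 + √3)² - 1*(-266152) = -236*(12 + √3)² + 266152 = 266152 - 236*(12 + √3)²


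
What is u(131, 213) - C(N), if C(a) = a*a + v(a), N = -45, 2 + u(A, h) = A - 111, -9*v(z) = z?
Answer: -2012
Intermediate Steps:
v(z) = -z/9
u(A, h) = -113 + A (u(A, h) = -2 + (A - 111) = -2 + (-111 + A) = -113 + A)
C(a) = a² - a/9 (C(a) = a*a - a/9 = a² - a/9)
u(131, 213) - C(N) = (-113 + 131) - (-45)*(-⅑ - 45) = 18 - (-45)*(-406)/9 = 18 - 1*2030 = 18 - 2030 = -2012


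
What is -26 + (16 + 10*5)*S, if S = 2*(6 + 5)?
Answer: 1426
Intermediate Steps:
S = 22 (S = 2*11 = 22)
-26 + (16 + 10*5)*S = -26 + (16 + 10*5)*22 = -26 + (16 + 50)*22 = -26 + 66*22 = -26 + 1452 = 1426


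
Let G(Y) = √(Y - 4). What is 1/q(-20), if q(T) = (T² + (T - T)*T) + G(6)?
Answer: 200/79999 - √2/159998 ≈ 0.0024912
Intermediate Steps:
G(Y) = √(-4 + Y)
q(T) = √2 + T² (q(T) = (T² + (T - T)*T) + √(-4 + 6) = (T² + 0*T) + √2 = (T² + 0) + √2 = T² + √2 = √2 + T²)
1/q(-20) = 1/(√2 + (-20)²) = 1/(√2 + 400) = 1/(400 + √2)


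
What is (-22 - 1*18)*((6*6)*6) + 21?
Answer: -8619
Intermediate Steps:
(-22 - 1*18)*((6*6)*6) + 21 = (-22 - 18)*(36*6) + 21 = -40*216 + 21 = -8640 + 21 = -8619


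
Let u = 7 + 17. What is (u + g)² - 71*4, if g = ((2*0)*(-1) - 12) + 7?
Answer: 77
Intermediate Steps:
u = 24
g = -5 (g = (0*(-1) - 12) + 7 = (0 - 12) + 7 = -12 + 7 = -5)
(u + g)² - 71*4 = (24 - 5)² - 71*4 = 19² - 1*284 = 361 - 284 = 77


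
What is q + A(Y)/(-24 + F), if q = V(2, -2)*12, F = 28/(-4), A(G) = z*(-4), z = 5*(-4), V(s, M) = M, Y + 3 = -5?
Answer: -824/31 ≈ -26.581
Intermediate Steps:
Y = -8 (Y = -3 - 5 = -8)
z = -20
A(G) = 80 (A(G) = -20*(-4) = 80)
F = -7 (F = 28*(-¼) = -7)
q = -24 (q = -2*12 = -24)
q + A(Y)/(-24 + F) = -24 + 80/(-24 - 7) = -24 + 80/(-31) = -24 - 1/31*80 = -24 - 80/31 = -824/31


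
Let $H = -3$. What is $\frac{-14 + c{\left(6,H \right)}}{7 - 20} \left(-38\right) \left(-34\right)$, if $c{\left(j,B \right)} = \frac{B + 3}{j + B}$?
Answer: $\frac{18088}{13} \approx 1391.4$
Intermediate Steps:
$c{\left(j,B \right)} = \frac{3 + B}{B + j}$
$\frac{-14 + c{\left(6,H \right)}}{7 - 20} \left(-38\right) \left(-34\right) = \frac{-14 + \frac{3 - 3}{-3 + 6}}{7 - 20} \left(-38\right) \left(-34\right) = \frac{-14 + \frac{1}{3} \cdot 0}{-13} \left(-38\right) \left(-34\right) = \left(-14 + \frac{1}{3} \cdot 0\right) \left(- \frac{1}{13}\right) \left(-38\right) \left(-34\right) = \left(-14 + 0\right) \left(- \frac{1}{13}\right) \left(-38\right) \left(-34\right) = \left(-14\right) \left(- \frac{1}{13}\right) \left(-38\right) \left(-34\right) = \frac{14}{13} \left(-38\right) \left(-34\right) = \left(- \frac{532}{13}\right) \left(-34\right) = \frac{18088}{13}$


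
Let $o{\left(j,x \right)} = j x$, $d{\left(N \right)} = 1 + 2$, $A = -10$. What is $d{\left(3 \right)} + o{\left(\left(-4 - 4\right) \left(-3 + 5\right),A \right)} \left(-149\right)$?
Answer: $-23837$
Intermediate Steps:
$d{\left(N \right)} = 3$
$d{\left(3 \right)} + o{\left(\left(-4 - 4\right) \left(-3 + 5\right),A \right)} \left(-149\right) = 3 + \left(-4 - 4\right) \left(-3 + 5\right) \left(-10\right) \left(-149\right) = 3 + \left(-8\right) 2 \left(-10\right) \left(-149\right) = 3 + \left(-16\right) \left(-10\right) \left(-149\right) = 3 + 160 \left(-149\right) = 3 - 23840 = -23837$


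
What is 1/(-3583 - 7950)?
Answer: -1/11533 ≈ -8.6708e-5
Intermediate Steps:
1/(-3583 - 7950) = 1/(-11533) = -1/11533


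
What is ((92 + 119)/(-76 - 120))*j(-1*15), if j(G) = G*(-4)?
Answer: -3165/49 ≈ -64.592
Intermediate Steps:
j(G) = -4*G
((92 + 119)/(-76 - 120))*j(-1*15) = ((92 + 119)/(-76 - 120))*(-(-4)*15) = (211/(-196))*(-4*(-15)) = (211*(-1/196))*60 = -211/196*60 = -3165/49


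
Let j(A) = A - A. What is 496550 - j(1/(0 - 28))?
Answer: 496550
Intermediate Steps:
j(A) = 0
496550 - j(1/(0 - 28)) = 496550 - 1*0 = 496550 + 0 = 496550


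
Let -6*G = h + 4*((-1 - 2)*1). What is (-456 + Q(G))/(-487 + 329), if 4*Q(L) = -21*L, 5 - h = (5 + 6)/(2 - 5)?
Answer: 5507/1896 ≈ 2.9045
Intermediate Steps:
h = 26/3 (h = 5 - (5 + 6)/(2 - 5) = 5 - 11/(-3) = 5 - 11*(-1)/3 = 5 - 1*(-11/3) = 5 + 11/3 = 26/3 ≈ 8.6667)
G = 5/9 (G = -(26/3 + 4*((-1 - 2)*1))/6 = -(26/3 + 4*(-3*1))/6 = -(26/3 + 4*(-3))/6 = -(26/3 - 12)/6 = -⅙*(-10/3) = 5/9 ≈ 0.55556)
Q(L) = -21*L/4 (Q(L) = (-21*L)/4 = -21*L/4)
(-456 + Q(G))/(-487 + 329) = (-456 - 21/4*5/9)/(-487 + 329) = (-456 - 35/12)/(-158) = -5507/12*(-1/158) = 5507/1896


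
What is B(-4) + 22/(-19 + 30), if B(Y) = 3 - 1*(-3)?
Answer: 8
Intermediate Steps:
B(Y) = 6 (B(Y) = 3 + 3 = 6)
B(-4) + 22/(-19 + 30) = 6 + 22/(-19 + 30) = 6 + 22/11 = 6 + 22*(1/11) = 6 + 2 = 8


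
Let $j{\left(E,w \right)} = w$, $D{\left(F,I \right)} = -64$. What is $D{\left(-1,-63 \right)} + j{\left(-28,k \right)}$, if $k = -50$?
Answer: $-114$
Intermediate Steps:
$D{\left(-1,-63 \right)} + j{\left(-28,k \right)} = -64 - 50 = -114$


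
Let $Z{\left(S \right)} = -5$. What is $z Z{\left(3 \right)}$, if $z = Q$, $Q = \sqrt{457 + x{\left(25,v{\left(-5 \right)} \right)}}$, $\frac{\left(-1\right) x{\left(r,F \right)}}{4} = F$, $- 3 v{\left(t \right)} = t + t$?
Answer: $- \frac{55 \sqrt{33}}{3} \approx -105.32$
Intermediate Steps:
$v{\left(t \right)} = - \frac{2 t}{3}$ ($v{\left(t \right)} = - \frac{t + t}{3} = - \frac{2 t}{3}$)
$x{\left(r,F \right)} = - 4 F$
$Q = \frac{11 \sqrt{33}}{3}$ ($Q = \sqrt{457 - 4 \left(\left(- \frac{2}{3}\right) \left(-5\right)\right)} = \sqrt{457 - \frac{40}{3}} = \sqrt{\frac{1331}{3}} = \frac{11 \sqrt{33}}{3} \approx 21.063$)
$z = \frac{11 \sqrt{33}}{3} \approx 21.063$
$z Z{\left(3 \right)} = \frac{11 \sqrt{33}}{3} \left(-5\right) = - \frac{55 \sqrt{33}}{3}$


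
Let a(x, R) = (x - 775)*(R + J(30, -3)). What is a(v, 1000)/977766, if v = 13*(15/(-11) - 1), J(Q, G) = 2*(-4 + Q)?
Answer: -4661938/5377713 ≈ -0.86690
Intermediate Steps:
J(Q, G) = -8 + 2*Q
v = -338/11 (v = 13*(15*(-1/11) - 1) = 13*(-15/11 - 1) = 13*(-26/11) = -338/11 ≈ -30.727)
a(x, R) = (-775 + x)*(52 + R) (a(x, R) = (x - 775)*(R + (-8 + 2*30)) = (-775 + x)*(R + (-8 + 60)) = (-775 + x)*(R + 52) = (-775 + x)*(52 + R))
a(v, 1000)/977766 = (-40300 - 775*1000 + 52*(-338/11) + 1000*(-338/11))/977766 = (-40300 - 775000 - 17576/11 - 338000/11)*(1/977766) = -9323876/11*1/977766 = -4661938/5377713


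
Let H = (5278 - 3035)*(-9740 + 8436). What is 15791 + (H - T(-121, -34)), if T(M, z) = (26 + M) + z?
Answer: -2908952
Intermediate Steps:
T(M, z) = 26 + M + z
H = -2924872 (H = 2243*(-1304) = -2924872)
15791 + (H - T(-121, -34)) = 15791 + (-2924872 - (26 - 121 - 34)) = 15791 + (-2924872 - 1*(-129)) = 15791 + (-2924872 + 129) = 15791 - 2924743 = -2908952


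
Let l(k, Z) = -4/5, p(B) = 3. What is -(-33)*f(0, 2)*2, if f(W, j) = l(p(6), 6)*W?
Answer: 0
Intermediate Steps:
l(k, Z) = -⅘ (l(k, Z) = -4*⅕ = -⅘)
f(W, j) = -4*W/5
-(-33)*f(0, 2)*2 = -(-33)*(-⅘*0)*2 = -(-33)*0*2 = -33*0*2 = 0*2 = 0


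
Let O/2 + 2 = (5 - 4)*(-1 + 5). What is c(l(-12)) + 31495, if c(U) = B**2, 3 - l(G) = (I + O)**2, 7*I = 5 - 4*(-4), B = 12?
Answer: 31639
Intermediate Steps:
I = 3 (I = (5 - 4*(-4))/7 = (5 + 16)/7 = (1/7)*21 = 3)
O = 4 (O = -4 + 2*((5 - 4)*(-1 + 5)) = -4 + 2*(1*4) = -4 + 2*4 = -4 + 8 = 4)
l(G) = -46 (l(G) = 3 - (3 + 4)**2 = 3 - 1*7**2 = 3 - 1*49 = 3 - 49 = -46)
c(U) = 144 (c(U) = 12**2 = 144)
c(l(-12)) + 31495 = 144 + 31495 = 31639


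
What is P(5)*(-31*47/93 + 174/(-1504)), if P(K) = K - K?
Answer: 0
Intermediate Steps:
P(K) = 0
P(5)*(-31*47/93 + 174/(-1504)) = 0*(-31*47/93 + 174/(-1504)) = 0*(-1457*1/93 + 174*(-1/1504)) = 0*(-47/3 - 87/752) = 0*(-35605/2256) = 0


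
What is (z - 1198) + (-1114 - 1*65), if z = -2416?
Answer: -4793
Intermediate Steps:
(z - 1198) + (-1114 - 1*65) = (-2416 - 1198) + (-1114 - 1*65) = -3614 + (-1114 - 65) = -3614 - 1179 = -4793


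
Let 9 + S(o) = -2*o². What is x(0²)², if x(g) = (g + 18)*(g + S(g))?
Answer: 26244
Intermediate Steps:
S(o) = -9 - 2*o²
x(g) = (18 + g)*(-9 + g - 2*g²) (x(g) = (g + 18)*(g + (-9 - 2*g²)) = (18 + g)*(-9 + g - 2*g²))
x(0²)² = (-162 - 35*(0²)² - 2*(0²)³ + 9*0²)² = (-162 - 35*0² - 2*0³ + 9*0)² = (-162 - 35*0 - 2*0 + 0)² = (-162 + 0 + 0 + 0)² = (-162)² = 26244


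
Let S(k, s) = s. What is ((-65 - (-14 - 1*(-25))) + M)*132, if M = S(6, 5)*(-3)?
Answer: -12012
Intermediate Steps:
M = -15 (M = 5*(-3) = -15)
((-65 - (-14 - 1*(-25))) + M)*132 = ((-65 - (-14 - 1*(-25))) - 15)*132 = ((-65 - (-14 + 25)) - 15)*132 = ((-65 - 1*11) - 15)*132 = ((-65 - 11) - 15)*132 = (-76 - 15)*132 = -91*132 = -12012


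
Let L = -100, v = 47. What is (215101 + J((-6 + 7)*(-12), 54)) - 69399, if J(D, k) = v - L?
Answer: 145849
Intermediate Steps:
J(D, k) = 147 (J(D, k) = 47 - 1*(-100) = 47 + 100 = 147)
(215101 + J((-6 + 7)*(-12), 54)) - 69399 = (215101 + 147) - 69399 = 215248 - 69399 = 145849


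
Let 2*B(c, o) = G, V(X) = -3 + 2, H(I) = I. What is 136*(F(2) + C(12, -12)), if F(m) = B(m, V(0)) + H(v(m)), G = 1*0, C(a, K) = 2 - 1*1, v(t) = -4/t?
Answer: -136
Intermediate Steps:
V(X) = -1
C(a, K) = 1 (C(a, K) = 2 - 1 = 1)
G = 0
B(c, o) = 0 (B(c, o) = (½)*0 = 0)
F(m) = -4/m (F(m) = 0 - 4/m = -4/m)
136*(F(2) + C(12, -12)) = 136*(-4/2 + 1) = 136*(-4*½ + 1) = 136*(-2 + 1) = 136*(-1) = -136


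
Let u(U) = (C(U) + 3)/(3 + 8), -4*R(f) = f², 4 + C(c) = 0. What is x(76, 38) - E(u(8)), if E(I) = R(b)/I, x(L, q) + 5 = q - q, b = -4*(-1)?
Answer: -49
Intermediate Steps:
b = 4
C(c) = -4 (C(c) = -4 + 0 = -4)
x(L, q) = -5 (x(L, q) = -5 + (q - q) = -5 + 0 = -5)
R(f) = -f²/4
u(U) = -1/11 (u(U) = (-4 + 3)/(3 + 8) = -1/11)
E(I) = -4/I (E(I) = (-¼*4²)/I = (-¼*16)/I = -4/I)
x(76, 38) - E(u(8)) = -5 - (-4)/(-1/11) = -5 - (-4)*(-11) = -5 - 1*44 = -5 - 44 = -49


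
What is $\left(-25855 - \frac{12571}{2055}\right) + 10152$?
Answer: $- \frac{32282236}{2055} \approx -15709.0$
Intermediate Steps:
$\left(-25855 - \frac{12571}{2055}\right) + 10152 = - \frac{53144596}{2055} + 10152 = - \frac{32282236}{2055}$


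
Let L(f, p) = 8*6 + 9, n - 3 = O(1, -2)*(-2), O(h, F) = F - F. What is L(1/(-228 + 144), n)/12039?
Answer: 19/4013 ≈ 0.0047346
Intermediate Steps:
O(h, F) = 0
n = 3 (n = 3 + 0*(-2) = 3 + 0 = 3)
L(f, p) = 57 (L(f, p) = 48 + 9 = 57)
L(1/(-228 + 144), n)/12039 = 57/12039 = 57*(1/12039) = 19/4013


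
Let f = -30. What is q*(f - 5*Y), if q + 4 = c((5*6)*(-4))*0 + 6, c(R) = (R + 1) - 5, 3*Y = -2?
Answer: -160/3 ≈ -53.333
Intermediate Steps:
Y = -⅔ (Y = (⅓)*(-2) = -⅔ ≈ -0.66667)
c(R) = -4 + R (c(R) = (1 + R) - 5 = -4 + R)
q = 2 (q = -4 + ((-4 + (5*6)*(-4))*0 + 6) = -4 + ((-4 + 30*(-4))*0 + 6) = -4 + ((-4 - 120)*0 + 6) = -4 + (-124*0 + 6) = -4 + (0 + 6) = -4 + 6 = 2)
q*(f - 5*Y) = 2*(-30 - 5*(-⅔)) = 2*(-30 + 10/3) = 2*(-80/3) = -160/3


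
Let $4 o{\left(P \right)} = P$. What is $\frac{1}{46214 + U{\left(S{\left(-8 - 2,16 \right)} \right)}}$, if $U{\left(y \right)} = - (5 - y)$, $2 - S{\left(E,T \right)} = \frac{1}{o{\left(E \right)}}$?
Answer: $\frac{5}{231057} \approx 2.164 \cdot 10^{-5}$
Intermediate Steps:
$o{\left(P \right)} = \frac{P}{4}$
$S{\left(E,T \right)} = 2 - \frac{4}{E}$ ($S{\left(E,T \right)} = 2 - \frac{1}{\frac{1}{4} E} = 2 - \frac{4}{E}$)
$U{\left(y \right)} = -5 + y$
$\frac{1}{46214 + U{\left(S{\left(-8 - 2,16 \right)} \right)}} = \frac{1}{46214 - \left(3 + \frac{4}{-8 - 2}\right)} = \frac{1}{46214 - \left(3 - \frac{2}{5}\right)} = \frac{1}{46214 + \left(-5 + \left(2 - - \frac{2}{5}\right)\right)} = \frac{1}{46214 + \left(-5 + \left(2 + \frac{2}{5}\right)\right)} = \frac{1}{46214 + \left(-5 + \frac{12}{5}\right)} = \frac{1}{46214 - \frac{13}{5}} = \frac{1}{\frac{231057}{5}} = \frac{5}{231057}$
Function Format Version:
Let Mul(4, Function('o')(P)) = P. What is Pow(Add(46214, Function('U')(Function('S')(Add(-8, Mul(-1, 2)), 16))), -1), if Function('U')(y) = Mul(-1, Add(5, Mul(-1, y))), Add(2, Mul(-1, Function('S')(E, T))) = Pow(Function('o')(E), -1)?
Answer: Rational(5, 231057) ≈ 2.1640e-5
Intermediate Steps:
Function('o')(P) = Mul(Rational(1, 4), P)
Function('S')(E, T) = Add(2, Mul(-4, Pow(E, -1))) (Function('S')(E, T) = Add(2, Mul(-1, Pow(Mul(Rational(1, 4), E), -1))) = Add(2, Mul(-1, Mul(4, Pow(E, -1)))) = Add(2, Mul(-4, Pow(E, -1))))
Function('U')(y) = Add(-5, y)
Pow(Add(46214, Function('U')(Function('S')(Add(-8, Mul(-1, 2)), 16))), -1) = Pow(Add(46214, Add(-5, Add(2, Mul(-4, Pow(Add(-8, Mul(-1, 2)), -1))))), -1) = Pow(Add(46214, Add(-5, Add(2, Mul(-4, Pow(Add(-8, -2), -1))))), -1) = Pow(Add(46214, Add(-5, Add(2, Mul(-4, Pow(-10, -1))))), -1) = Pow(Add(46214, Add(-5, Add(2, Mul(-4, Rational(-1, 10))))), -1) = Pow(Add(46214, Add(-5, Add(2, Rational(2, 5)))), -1) = Pow(Add(46214, Add(-5, Rational(12, 5))), -1) = Pow(Add(46214, Rational(-13, 5)), -1) = Pow(Rational(231057, 5), -1) = Rational(5, 231057)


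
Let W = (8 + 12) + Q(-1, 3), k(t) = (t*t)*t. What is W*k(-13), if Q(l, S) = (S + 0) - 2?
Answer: -46137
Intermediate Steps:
Q(l, S) = -2 + S (Q(l, S) = S - 2 = -2 + S)
k(t) = t³ (k(t) = t²*t = t³)
W = 21 (W = (8 + 12) + (-2 + 3) = 20 + 1 = 21)
W*k(-13) = 21*(-13)³ = 21*(-2197) = -46137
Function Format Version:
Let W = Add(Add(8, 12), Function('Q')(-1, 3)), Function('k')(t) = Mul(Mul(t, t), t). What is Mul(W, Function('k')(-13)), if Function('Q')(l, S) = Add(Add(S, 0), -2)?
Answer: -46137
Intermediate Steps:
Function('Q')(l, S) = Add(-2, S) (Function('Q')(l, S) = Add(S, -2) = Add(-2, S))
Function('k')(t) = Pow(t, 3) (Function('k')(t) = Mul(Pow(t, 2), t) = Pow(t, 3))
W = 21 (W = Add(Add(8, 12), Add(-2, 3)) = Add(20, 1) = 21)
Mul(W, Function('k')(-13)) = Mul(21, Pow(-13, 3)) = Mul(21, -2197) = -46137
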